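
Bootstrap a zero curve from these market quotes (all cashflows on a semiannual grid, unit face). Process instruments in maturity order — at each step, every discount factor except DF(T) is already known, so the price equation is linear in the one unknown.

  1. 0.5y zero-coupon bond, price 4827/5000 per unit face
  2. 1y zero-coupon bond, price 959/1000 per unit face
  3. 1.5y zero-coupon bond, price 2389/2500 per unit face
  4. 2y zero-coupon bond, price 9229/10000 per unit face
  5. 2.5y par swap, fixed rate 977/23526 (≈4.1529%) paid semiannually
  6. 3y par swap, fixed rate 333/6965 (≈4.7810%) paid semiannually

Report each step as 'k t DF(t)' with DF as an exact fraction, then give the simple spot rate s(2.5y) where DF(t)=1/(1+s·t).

1 1/2 4827/5000
2 1 959/1000
3 3/2 2389/2500
4 2 9229/10000
5 5/2 9023/10000
6 3 2167/2500
s(2.5y) = (1/(9023/10000) − 1)/(5/2) = 1954/45115 ≈ 4.3312%

step 1 [0.5y] zero: DF = P = 4827/5000 ≈ 0.965400
step 2 [1y] zero: DF = P = 959/1000 ≈ 0.959000
step 3 [1.5y] zero: DF = P = 2389/2500 ≈ 0.955600
step 4 [2y] zero: DF = P = 9229/10000 ≈ 0.922900
step 5 [2.5y] swap r/2=977/47052: DF=(1 − 977/47052·(0.965400+0.959000+0.955600+0.922900))/(1+977/47052) = 9023/10000 ≈ 0.902300
step 6 [3y] swap r/2=333/13930: DF=(1 − 333/13930·(0.965400+0.959000+0.955600+0.922900+0.902300))/(1+333/13930) = 2167/2500 ≈ 0.866800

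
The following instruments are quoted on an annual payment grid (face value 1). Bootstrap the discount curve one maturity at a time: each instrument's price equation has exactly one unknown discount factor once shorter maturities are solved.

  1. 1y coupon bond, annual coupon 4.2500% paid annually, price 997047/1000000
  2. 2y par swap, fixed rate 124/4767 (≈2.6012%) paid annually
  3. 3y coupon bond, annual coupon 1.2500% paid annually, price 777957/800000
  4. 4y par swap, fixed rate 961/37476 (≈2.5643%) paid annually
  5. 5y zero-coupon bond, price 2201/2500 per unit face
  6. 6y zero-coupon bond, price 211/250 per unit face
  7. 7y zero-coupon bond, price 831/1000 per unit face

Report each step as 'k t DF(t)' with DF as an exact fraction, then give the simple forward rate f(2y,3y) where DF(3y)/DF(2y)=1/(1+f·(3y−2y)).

1 1 2391/2500
2 2 594/625
3 3 9369/10000
4 4 9039/10000
5 5 2201/2500
6 6 211/250
7 7 831/1000
f(2y,3y) = ((594/625)/(9369/10000) − 1)/(1) = 5/347 ≈ 1.4409%

step 1 [1y] bond c/1=17/400: DF=(997047/1000000 − 17/400·(0))/(1+17/400) = 2391/2500 ≈ 0.956400
step 2 [2y] swap r/1=124/4767: DF=(1 − 124/4767·(0.956400))/(1+124/4767) = 594/625 ≈ 0.950400
step 3 [3y] bond c/1=1/80: DF=(777957/800000 − 1/80·(0.956400+0.950400))/(1+1/80) = 9369/10000 ≈ 0.936900
step 4 [4y] swap r/1=961/37476: DF=(1 − 961/37476·(0.956400+0.950400+0.936900))/(1+961/37476) = 9039/10000 ≈ 0.903900
step 5 [5y] zero: DF = P = 2201/2500 ≈ 0.880400
step 6 [6y] zero: DF = P = 211/250 ≈ 0.844000
step 7 [7y] zero: DF = P = 831/1000 ≈ 0.831000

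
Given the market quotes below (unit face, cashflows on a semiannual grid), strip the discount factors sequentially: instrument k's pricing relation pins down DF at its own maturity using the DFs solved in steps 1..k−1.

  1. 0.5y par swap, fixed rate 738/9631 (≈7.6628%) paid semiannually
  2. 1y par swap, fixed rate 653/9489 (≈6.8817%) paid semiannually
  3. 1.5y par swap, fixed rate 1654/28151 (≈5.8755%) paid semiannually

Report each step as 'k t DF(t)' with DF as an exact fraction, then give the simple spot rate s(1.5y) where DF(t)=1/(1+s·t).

step 1 [0.5y] swap r/2=369/9631: DF=(1 − 369/9631·(0))/(1+369/9631) = 9631/10000 ≈ 0.963100
step 2 [1y] swap r/2=653/18978: DF=(1 − 653/18978·(0.963100))/(1+653/18978) = 9347/10000 ≈ 0.934700
step 3 [1.5y] swap r/2=827/28151: DF=(1 − 827/28151·(0.963100+0.934700))/(1+827/28151) = 9173/10000 ≈ 0.917300

1 1/2 9631/10000
2 1 9347/10000
3 3/2 9173/10000
s(1.5y) = (1/(9173/10000) − 1)/(3/2) = 1654/27519 ≈ 6.0104%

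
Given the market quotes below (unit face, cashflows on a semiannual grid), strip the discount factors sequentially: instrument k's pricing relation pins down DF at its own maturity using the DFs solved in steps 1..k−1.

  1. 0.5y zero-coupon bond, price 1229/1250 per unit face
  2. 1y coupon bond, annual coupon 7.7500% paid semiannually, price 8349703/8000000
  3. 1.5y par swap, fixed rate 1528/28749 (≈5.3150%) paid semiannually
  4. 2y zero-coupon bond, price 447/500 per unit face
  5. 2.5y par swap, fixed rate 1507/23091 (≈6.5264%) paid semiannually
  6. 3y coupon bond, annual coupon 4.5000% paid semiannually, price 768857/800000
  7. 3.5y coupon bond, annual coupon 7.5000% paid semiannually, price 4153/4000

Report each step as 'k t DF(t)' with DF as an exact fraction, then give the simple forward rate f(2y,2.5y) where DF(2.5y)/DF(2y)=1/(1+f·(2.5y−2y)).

1 1/2 1229/1250
2 1 9681/10000
3 3/2 2309/2500
4 2 447/500
5 5/2 8493/10000
6 3 8383/10000
7 7/2 1607/2000
f(2y,2.5y) = ((447/500)/(8493/10000) − 1)/(1/2) = 2/19 ≈ 10.5263%

step 1 [0.5y] zero: DF = P = 1229/1250 ≈ 0.983200
step 2 [1y] bond c/2=31/800: DF=(8349703/8000000 − 31/800·(0.983200))/(1+31/800) = 9681/10000 ≈ 0.968100
step 3 [1.5y] swap r/2=764/28749: DF=(1 − 764/28749·(0.983200+0.968100))/(1+764/28749) = 2309/2500 ≈ 0.923600
step 4 [2y] zero: DF = P = 447/500 ≈ 0.894000
step 5 [2.5y] swap r/2=1507/46182: DF=(1 − 1507/46182·(0.983200+0.968100+0.923600+0.894000))/(1+1507/46182) = 8493/10000 ≈ 0.849300
step 6 [3y] bond c/2=9/400: DF=(768857/800000 − 9/400·(0.983200+0.968100+0.923600+0.894000+0.849300))/(1+9/400) = 8383/10000 ≈ 0.838300
step 7 [3.5y] bond c/2=3/80: DF=(4153/4000 − 3/80·(0.983200+0.968100+0.923600+0.894000+0.849300+0.838300))/(1+3/80) = 1607/2000 ≈ 0.803500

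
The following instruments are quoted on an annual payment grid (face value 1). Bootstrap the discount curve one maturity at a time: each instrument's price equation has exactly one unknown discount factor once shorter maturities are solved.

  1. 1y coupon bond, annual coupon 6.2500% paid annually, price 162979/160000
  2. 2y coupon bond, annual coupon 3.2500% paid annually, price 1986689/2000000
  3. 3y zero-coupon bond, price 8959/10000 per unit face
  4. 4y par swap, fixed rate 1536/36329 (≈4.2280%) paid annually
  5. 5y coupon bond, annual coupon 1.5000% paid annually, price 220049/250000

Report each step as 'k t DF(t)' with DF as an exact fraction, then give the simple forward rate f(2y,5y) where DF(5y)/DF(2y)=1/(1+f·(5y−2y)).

1 1 9587/10000
2 2 9319/10000
3 3 8959/10000
4 4 529/625
5 5 1627/2000
f(2y,5y) = ((9319/10000)/(1627/2000) − 1)/(3) = 1184/24405 ≈ 4.8515%

step 1 [1y] bond c/1=1/16: DF=(162979/160000 − 1/16·(0))/(1+1/16) = 9587/10000 ≈ 0.958700
step 2 [2y] bond c/1=13/400: DF=(1986689/2000000 − 13/400·(0.958700))/(1+13/400) = 9319/10000 ≈ 0.931900
step 3 [3y] zero: DF = P = 8959/10000 ≈ 0.895900
step 4 [4y] swap r/1=1536/36329: DF=(1 − 1536/36329·(0.958700+0.931900+0.895900))/(1+1536/36329) = 529/625 ≈ 0.846400
step 5 [5y] bond c/1=3/200: DF=(220049/250000 − 3/200·(0.958700+0.931900+0.895900+0.846400))/(1+3/200) = 1627/2000 ≈ 0.813500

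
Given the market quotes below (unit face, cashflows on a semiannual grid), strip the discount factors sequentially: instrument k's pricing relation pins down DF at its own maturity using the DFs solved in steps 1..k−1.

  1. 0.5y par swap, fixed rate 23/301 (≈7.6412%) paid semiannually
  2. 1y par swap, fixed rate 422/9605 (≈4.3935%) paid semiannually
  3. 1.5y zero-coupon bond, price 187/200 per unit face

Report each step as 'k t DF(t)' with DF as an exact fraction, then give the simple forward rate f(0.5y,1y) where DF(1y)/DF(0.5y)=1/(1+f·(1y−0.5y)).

step 1 [0.5y] swap r/2=23/602: DF=(1 − 23/602·(0))/(1+23/602) = 602/625 ≈ 0.963200
step 2 [1y] swap r/2=211/9605: DF=(1 − 211/9605·(0.963200))/(1+211/9605) = 4789/5000 ≈ 0.957800
step 3 [1.5y] zero: DF = P = 187/200 ≈ 0.935000

1 1/2 602/625
2 1 4789/5000
3 3/2 187/200
f(0.5y,1y) = ((602/625)/(4789/5000) − 1)/(1/2) = 54/4789 ≈ 1.1276%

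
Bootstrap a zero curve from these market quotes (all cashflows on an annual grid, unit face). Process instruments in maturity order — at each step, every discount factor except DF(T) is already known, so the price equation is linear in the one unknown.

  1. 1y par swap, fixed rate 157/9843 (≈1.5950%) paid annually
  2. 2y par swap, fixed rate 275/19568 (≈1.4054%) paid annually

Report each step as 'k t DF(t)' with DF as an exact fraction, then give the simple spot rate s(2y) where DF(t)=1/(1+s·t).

1 1 9843/10000
2 2 389/400
s(2y) = (1/(389/400) − 1)/(2) = 11/778 ≈ 1.4139%

step 1 [1y] swap r/1=157/9843: DF=(1 − 157/9843·(0))/(1+157/9843) = 9843/10000 ≈ 0.984300
step 2 [2y] swap r/1=275/19568: DF=(1 − 275/19568·(0.984300))/(1+275/19568) = 389/400 ≈ 0.972500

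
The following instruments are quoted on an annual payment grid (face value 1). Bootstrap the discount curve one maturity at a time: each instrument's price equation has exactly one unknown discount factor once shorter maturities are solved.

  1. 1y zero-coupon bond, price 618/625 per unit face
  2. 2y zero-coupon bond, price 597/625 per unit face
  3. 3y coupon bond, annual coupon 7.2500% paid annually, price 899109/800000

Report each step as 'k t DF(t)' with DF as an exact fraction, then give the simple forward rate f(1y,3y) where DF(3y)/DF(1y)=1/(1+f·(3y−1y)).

step 1 [1y] zero: DF = P = 618/625 ≈ 0.988800
step 2 [2y] zero: DF = P = 597/625 ≈ 0.955200
step 3 [3y] bond c/1=29/400: DF=(899109/800000 − 29/400·(0.988800+0.955200))/(1+29/400) = 1833/2000 ≈ 0.916500

1 1 618/625
2 2 597/625
3 3 1833/2000
f(1y,3y) = ((618/625)/(1833/2000) − 1)/(2) = 241/6110 ≈ 3.9444%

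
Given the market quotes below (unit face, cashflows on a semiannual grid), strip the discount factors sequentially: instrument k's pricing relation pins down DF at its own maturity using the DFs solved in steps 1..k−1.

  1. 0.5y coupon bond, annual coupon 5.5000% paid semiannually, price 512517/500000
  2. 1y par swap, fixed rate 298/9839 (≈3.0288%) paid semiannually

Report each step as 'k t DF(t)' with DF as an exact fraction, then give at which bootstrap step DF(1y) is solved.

1 1/2 1247/1250
2 1 4851/5000
DF(1y) is solved at step 2

step 1 [0.5y] bond c/2=11/400: DF=(512517/500000 − 11/400·(0))/(1+11/400) = 1247/1250 ≈ 0.997600
step 2 [1y] swap r/2=149/9839: DF=(1 − 149/9839·(0.997600))/(1+149/9839) = 4851/5000 ≈ 0.970200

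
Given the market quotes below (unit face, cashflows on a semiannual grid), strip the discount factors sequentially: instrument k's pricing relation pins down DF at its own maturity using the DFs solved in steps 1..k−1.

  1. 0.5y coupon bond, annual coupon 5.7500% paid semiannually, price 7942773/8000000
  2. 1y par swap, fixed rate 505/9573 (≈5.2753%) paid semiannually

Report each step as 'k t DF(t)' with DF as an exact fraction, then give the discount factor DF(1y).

1 1/2 9651/10000
2 1 1899/2000
DF(1y) = 1899/2000 ≈ 0.949500

step 1 [0.5y] bond c/2=23/800: DF=(7942773/8000000 − 23/800·(0))/(1+23/800) = 9651/10000 ≈ 0.965100
step 2 [1y] swap r/2=505/19146: DF=(1 − 505/19146·(0.965100))/(1+505/19146) = 1899/2000 ≈ 0.949500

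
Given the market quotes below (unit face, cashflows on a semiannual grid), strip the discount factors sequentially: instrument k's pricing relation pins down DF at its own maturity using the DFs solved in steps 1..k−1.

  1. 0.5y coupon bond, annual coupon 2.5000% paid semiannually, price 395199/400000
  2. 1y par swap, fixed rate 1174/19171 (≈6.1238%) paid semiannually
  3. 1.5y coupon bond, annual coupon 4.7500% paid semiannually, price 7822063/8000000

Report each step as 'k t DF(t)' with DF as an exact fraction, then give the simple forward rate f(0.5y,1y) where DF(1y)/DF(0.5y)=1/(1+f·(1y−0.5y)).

step 1 [0.5y] bond c/2=1/80: DF=(395199/400000 − 1/80·(0))/(1+1/80) = 4879/5000 ≈ 0.975800
step 2 [1y] swap r/2=587/19171: DF=(1 − 587/19171·(0.975800))/(1+587/19171) = 9413/10000 ≈ 0.941300
step 3 [1.5y] bond c/2=19/800: DF=(7822063/8000000 − 19/800·(0.975800+0.941300))/(1+19/800) = 4553/5000 ≈ 0.910600

1 1/2 4879/5000
2 1 9413/10000
3 3/2 4553/5000
f(0.5y,1y) = ((4879/5000)/(9413/10000) − 1)/(1/2) = 690/9413 ≈ 7.3303%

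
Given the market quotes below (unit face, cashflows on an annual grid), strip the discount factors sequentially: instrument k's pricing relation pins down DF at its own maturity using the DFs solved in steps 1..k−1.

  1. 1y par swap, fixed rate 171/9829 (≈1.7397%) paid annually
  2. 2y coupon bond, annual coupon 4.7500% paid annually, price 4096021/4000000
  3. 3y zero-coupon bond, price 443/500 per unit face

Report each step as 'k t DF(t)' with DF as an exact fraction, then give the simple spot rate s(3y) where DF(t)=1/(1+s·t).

step 1 [1y] swap r/1=171/9829: DF=(1 − 171/9829·(0))/(1+171/9829) = 9829/10000 ≈ 0.982900
step 2 [2y] bond c/1=19/400: DF=(4096021/4000000 − 19/400·(0.982900))/(1+19/400) = 933/1000 ≈ 0.933000
step 3 [3y] zero: DF = P = 443/500 ≈ 0.886000

1 1 9829/10000
2 2 933/1000
3 3 443/500
s(3y) = (1/(443/500) − 1)/(3) = 19/443 ≈ 4.2889%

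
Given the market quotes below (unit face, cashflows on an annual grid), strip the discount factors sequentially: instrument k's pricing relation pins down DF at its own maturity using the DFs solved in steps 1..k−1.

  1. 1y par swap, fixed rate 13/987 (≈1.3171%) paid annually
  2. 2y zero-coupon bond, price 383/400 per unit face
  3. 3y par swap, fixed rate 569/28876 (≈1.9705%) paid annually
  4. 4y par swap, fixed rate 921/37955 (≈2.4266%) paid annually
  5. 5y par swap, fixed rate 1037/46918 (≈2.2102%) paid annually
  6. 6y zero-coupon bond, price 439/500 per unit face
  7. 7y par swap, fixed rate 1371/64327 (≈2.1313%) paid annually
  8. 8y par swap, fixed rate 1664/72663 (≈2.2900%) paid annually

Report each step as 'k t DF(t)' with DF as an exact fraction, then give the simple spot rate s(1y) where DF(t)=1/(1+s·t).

step 1 [1y] swap r/1=13/987: DF=(1 − 13/987·(0))/(1+13/987) = 987/1000 ≈ 0.987000
step 2 [2y] zero: DF = P = 383/400 ≈ 0.957500
step 3 [3y] swap r/1=569/28876: DF=(1 − 569/28876·(0.987000+0.957500))/(1+569/28876) = 9431/10000 ≈ 0.943100
step 4 [4y] swap r/1=921/37955: DF=(1 − 921/37955·(0.987000+0.957500+0.943100))/(1+921/37955) = 9079/10000 ≈ 0.907900
step 5 [5y] swap r/1=1037/46918: DF=(1 − 1037/46918·(0.987000+0.957500+0.943100+0.907900))/(1+1037/46918) = 8963/10000 ≈ 0.896300
step 6 [6y] zero: DF = P = 439/500 ≈ 0.878000
step 7 [7y] swap r/1=1371/64327: DF=(1 − 1371/64327·(0.987000+0.957500+0.943100+0.907900+0.896300+0.878000))/(1+1371/64327) = 8629/10000 ≈ 0.862900
step 8 [8y] swap r/1=1664/72663: DF=(1 − 1664/72663·(0.987000+0.957500+0.943100+0.907900+0.896300+0.878000+0.862900))/(1+1664/72663) = 521/625 ≈ 0.833600

1 1 987/1000
2 2 383/400
3 3 9431/10000
4 4 9079/10000
5 5 8963/10000
6 6 439/500
7 7 8629/10000
8 8 521/625
s(1y) = (1/(987/1000) − 1)/(1) = 13/987 ≈ 1.3171%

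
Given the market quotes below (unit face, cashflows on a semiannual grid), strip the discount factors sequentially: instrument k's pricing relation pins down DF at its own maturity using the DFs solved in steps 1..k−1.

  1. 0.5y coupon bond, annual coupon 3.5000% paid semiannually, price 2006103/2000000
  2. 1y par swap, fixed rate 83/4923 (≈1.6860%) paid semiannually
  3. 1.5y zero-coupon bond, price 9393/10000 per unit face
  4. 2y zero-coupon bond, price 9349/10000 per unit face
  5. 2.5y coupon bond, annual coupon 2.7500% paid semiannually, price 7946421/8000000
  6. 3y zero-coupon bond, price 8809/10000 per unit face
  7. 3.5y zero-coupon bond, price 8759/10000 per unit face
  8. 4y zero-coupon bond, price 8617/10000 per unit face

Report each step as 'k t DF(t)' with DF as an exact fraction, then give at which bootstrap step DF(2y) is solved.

1 1/2 4929/5000
2 1 4917/5000
3 3/2 9393/10000
4 2 9349/10000
5 5/2 9277/10000
6 3 8809/10000
7 7/2 8759/10000
8 4 8617/10000
DF(2y) is solved at step 4

step 1 [0.5y] bond c/2=7/400: DF=(2006103/2000000 − 7/400·(0))/(1+7/400) = 4929/5000 ≈ 0.985800
step 2 [1y] swap r/2=83/9846: DF=(1 − 83/9846·(0.985800))/(1+83/9846) = 4917/5000 ≈ 0.983400
step 3 [1.5y] zero: DF = P = 9393/10000 ≈ 0.939300
step 4 [2y] zero: DF = P = 9349/10000 ≈ 0.934900
step 5 [2.5y] bond c/2=11/800: DF=(7946421/8000000 − 11/800·(0.985800+0.983400+0.939300+0.934900))/(1+11/800) = 9277/10000 ≈ 0.927700
step 6 [3y] zero: DF = P = 8809/10000 ≈ 0.880900
step 7 [3.5y] zero: DF = P = 8759/10000 ≈ 0.875900
step 8 [4y] zero: DF = P = 8617/10000 ≈ 0.861700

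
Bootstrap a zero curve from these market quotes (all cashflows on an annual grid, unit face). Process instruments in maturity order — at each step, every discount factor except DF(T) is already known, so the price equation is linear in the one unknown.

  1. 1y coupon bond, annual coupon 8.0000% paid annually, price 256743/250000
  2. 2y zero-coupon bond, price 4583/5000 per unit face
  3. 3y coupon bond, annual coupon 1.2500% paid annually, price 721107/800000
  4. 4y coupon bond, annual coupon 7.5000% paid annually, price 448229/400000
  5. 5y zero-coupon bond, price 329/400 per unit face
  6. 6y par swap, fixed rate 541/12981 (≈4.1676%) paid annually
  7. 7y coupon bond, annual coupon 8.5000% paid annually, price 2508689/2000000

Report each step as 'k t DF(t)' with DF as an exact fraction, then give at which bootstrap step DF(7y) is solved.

step 1 [1y] bond c/1=2/25: DF=(256743/250000 − 2/25·(0))/(1+2/25) = 9509/10000 ≈ 0.950900
step 2 [2y] zero: DF = P = 4583/5000 ≈ 0.916600
step 3 [3y] bond c/1=1/80: DF=(721107/800000 − 1/80·(0.950900+0.916600))/(1+1/80) = 542/625 ≈ 0.867200
step 4 [4y] bond c/1=3/40: DF=(448229/400000 − 3/40·(0.950900+0.916600+0.867200))/(1+3/40) = 2129/2500 ≈ 0.851600
step 5 [5y] zero: DF = P = 329/400 ≈ 0.822500
step 6 [6y] swap r/1=541/12981: DF=(1 − 541/12981·(0.950900+0.916600+0.867200+0.851600+0.822500))/(1+541/12981) = 1959/2500 ≈ 0.783600
step 7 [7y] bond c/1=17/200: DF=(2508689/2000000 − 17/200·(0.950900+0.916600+0.867200+0.851600+0.822500+0.783600))/(1+17/200) = 7493/10000 ≈ 0.749300

1 1 9509/10000
2 2 4583/5000
3 3 542/625
4 4 2129/2500
5 5 329/400
6 6 1959/2500
7 7 7493/10000
DF(7y) is solved at step 7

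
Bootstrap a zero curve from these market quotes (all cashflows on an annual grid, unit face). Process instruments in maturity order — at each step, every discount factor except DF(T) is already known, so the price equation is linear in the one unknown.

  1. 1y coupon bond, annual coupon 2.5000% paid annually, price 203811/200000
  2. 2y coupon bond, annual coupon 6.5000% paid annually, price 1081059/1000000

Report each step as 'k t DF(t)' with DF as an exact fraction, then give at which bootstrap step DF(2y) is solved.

1 1 4971/5000
2 2 1193/1250
DF(2y) is solved at step 2

step 1 [1y] bond c/1=1/40: DF=(203811/200000 − 1/40·(0))/(1+1/40) = 4971/5000 ≈ 0.994200
step 2 [2y] bond c/1=13/200: DF=(1081059/1000000 − 13/200·(0.994200))/(1+13/200) = 1193/1250 ≈ 0.954400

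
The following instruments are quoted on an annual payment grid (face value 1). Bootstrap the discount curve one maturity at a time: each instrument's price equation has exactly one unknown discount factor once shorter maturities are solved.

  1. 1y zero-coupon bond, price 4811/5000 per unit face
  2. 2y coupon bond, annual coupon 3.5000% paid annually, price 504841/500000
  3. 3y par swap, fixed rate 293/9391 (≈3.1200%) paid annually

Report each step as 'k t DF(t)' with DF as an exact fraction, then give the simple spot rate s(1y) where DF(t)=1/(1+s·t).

step 1 [1y] zero: DF = P = 4811/5000 ≈ 0.962200
step 2 [2y] bond c/1=7/200: DF=(504841/500000 − 7/200·(0.962200))/(1+7/200) = 943/1000 ≈ 0.943000
step 3 [3y] swap r/1=293/9391: DF=(1 − 293/9391·(0.962200+0.943000))/(1+293/9391) = 9121/10000 ≈ 0.912100

1 1 4811/5000
2 2 943/1000
3 3 9121/10000
s(1y) = (1/(4811/5000) − 1)/(1) = 189/4811 ≈ 3.9285%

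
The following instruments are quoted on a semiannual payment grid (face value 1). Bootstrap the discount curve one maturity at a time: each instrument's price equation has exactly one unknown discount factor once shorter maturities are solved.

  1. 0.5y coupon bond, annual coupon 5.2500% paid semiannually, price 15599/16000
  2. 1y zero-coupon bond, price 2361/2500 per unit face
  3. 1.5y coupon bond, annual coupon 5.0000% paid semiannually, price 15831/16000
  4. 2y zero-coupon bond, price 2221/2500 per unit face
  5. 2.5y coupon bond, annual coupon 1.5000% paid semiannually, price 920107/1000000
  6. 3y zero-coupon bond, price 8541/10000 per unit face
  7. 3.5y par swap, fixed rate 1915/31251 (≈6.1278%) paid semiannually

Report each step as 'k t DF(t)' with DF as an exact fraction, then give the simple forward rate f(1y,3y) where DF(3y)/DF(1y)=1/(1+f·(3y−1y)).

1 1/2 19/20
2 1 2361/2500
3 3/2 9191/10000
4 2 2221/2500
5 5/2 8857/10000
6 3 8541/10000
7 7/2 1617/2000
f(1y,3y) = ((2361/2500)/(8541/10000) − 1)/(2) = 301/5694 ≈ 5.2863%

step 1 [0.5y] bond c/2=21/800: DF=(15599/16000 − 21/800·(0))/(1+21/800) = 19/20 ≈ 0.950000
step 2 [1y] zero: DF = P = 2361/2500 ≈ 0.944400
step 3 [1.5y] bond c/2=1/40: DF=(15831/16000 − 1/40·(0.950000+0.944400))/(1+1/40) = 9191/10000 ≈ 0.919100
step 4 [2y] zero: DF = P = 2221/2500 ≈ 0.888400
step 5 [2.5y] bond c/2=3/400: DF=(920107/1000000 − 3/400·(0.950000+0.944400+0.919100+0.888400))/(1+3/400) = 8857/10000 ≈ 0.885700
step 6 [3y] zero: DF = P = 8541/10000 ≈ 0.854100
step 7 [3.5y] swap r/2=1915/62502: DF=(1 − 1915/62502·(0.950000+0.944400+0.919100+0.888400+0.885700+0.854100))/(1+1915/62502) = 1617/2000 ≈ 0.808500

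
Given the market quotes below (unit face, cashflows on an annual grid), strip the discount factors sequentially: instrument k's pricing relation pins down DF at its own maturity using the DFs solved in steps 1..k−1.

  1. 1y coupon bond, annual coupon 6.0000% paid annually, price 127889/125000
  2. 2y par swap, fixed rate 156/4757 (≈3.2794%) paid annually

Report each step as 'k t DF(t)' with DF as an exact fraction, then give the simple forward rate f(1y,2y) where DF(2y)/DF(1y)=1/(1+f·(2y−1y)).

1 1 2413/2500
2 2 586/625
f(1y,2y) = ((2413/2500)/(586/625) − 1)/(1) = 69/2344 ≈ 2.9437%

step 1 [1y] bond c/1=3/50: DF=(127889/125000 − 3/50·(0))/(1+3/50) = 2413/2500 ≈ 0.965200
step 2 [2y] swap r/1=156/4757: DF=(1 − 156/4757·(0.965200))/(1+156/4757) = 586/625 ≈ 0.937600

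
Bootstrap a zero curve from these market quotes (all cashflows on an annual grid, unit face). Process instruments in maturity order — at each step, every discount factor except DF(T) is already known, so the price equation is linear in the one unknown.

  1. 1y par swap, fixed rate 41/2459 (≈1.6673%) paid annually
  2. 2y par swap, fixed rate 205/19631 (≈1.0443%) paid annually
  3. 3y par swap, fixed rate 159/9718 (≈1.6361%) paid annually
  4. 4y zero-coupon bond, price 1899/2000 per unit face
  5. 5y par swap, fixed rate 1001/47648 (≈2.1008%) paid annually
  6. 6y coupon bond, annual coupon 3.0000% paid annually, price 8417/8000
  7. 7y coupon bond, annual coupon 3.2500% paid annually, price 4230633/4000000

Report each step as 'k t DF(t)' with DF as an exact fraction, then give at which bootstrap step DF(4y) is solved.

1 1 2459/2500
2 2 1959/2000
3 3 9523/10000
4 4 1899/2000
5 5 8999/10000
6 6 8827/10000
7 7 4233/5000
DF(4y) is solved at step 4

step 1 [1y] swap r/1=41/2459: DF=(1 − 41/2459·(0))/(1+41/2459) = 2459/2500 ≈ 0.983600
step 2 [2y] swap r/1=205/19631: DF=(1 − 205/19631·(0.983600))/(1+205/19631) = 1959/2000 ≈ 0.979500
step 3 [3y] swap r/1=159/9718: DF=(1 − 159/9718·(0.983600+0.979500))/(1+159/9718) = 9523/10000 ≈ 0.952300
step 4 [4y] zero: DF = P = 1899/2000 ≈ 0.949500
step 5 [5y] swap r/1=1001/47648: DF=(1 − 1001/47648·(0.983600+0.979500+0.952300+0.949500))/(1+1001/47648) = 8999/10000 ≈ 0.899900
step 6 [6y] bond c/1=3/100: DF=(8417/8000 − 3/100·(0.983600+0.979500+0.952300+0.949500+0.899900))/(1+3/100) = 8827/10000 ≈ 0.882700
step 7 [7y] bond c/1=13/400: DF=(4230633/4000000 − 13/400·(0.983600+0.979500+0.952300+0.949500+0.899900+0.882700))/(1+13/400) = 4233/5000 ≈ 0.846600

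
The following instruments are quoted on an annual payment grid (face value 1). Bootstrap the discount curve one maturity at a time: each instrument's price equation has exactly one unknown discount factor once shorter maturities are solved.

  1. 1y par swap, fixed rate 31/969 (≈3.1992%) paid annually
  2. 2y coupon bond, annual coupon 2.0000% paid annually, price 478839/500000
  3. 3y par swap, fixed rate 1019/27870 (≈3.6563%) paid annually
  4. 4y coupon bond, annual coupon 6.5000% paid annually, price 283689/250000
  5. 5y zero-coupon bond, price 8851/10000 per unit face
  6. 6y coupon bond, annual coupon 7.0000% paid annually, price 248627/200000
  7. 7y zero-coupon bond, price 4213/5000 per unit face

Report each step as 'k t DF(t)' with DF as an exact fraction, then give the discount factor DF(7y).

step 1 [1y] swap r/1=31/969: DF=(1 − 31/969·(0))/(1+31/969) = 969/1000 ≈ 0.969000
step 2 [2y] bond c/1=1/50: DF=(478839/500000 − 1/50·(0.969000))/(1+1/50) = 9199/10000 ≈ 0.919900
step 3 [3y] swap r/1=1019/27870: DF=(1 − 1019/27870·(0.969000+0.919900))/(1+1019/27870) = 8981/10000 ≈ 0.898100
step 4 [4y] bond c/1=13/200: DF=(283689/250000 − 13/200·(0.969000+0.919900+0.898100))/(1+13/200) = 4477/5000 ≈ 0.895400
step 5 [5y] zero: DF = P = 8851/10000 ≈ 0.885100
step 6 [6y] bond c/1=7/100: DF=(248627/200000 − 7/100·(0.969000+0.919900+0.898100+0.895400+0.885100))/(1+7/100) = 863/1000 ≈ 0.863000
step 7 [7y] zero: DF = P = 4213/5000 ≈ 0.842600

1 1 969/1000
2 2 9199/10000
3 3 8981/10000
4 4 4477/5000
5 5 8851/10000
6 6 863/1000
7 7 4213/5000
DF(7y) = 4213/5000 ≈ 0.842600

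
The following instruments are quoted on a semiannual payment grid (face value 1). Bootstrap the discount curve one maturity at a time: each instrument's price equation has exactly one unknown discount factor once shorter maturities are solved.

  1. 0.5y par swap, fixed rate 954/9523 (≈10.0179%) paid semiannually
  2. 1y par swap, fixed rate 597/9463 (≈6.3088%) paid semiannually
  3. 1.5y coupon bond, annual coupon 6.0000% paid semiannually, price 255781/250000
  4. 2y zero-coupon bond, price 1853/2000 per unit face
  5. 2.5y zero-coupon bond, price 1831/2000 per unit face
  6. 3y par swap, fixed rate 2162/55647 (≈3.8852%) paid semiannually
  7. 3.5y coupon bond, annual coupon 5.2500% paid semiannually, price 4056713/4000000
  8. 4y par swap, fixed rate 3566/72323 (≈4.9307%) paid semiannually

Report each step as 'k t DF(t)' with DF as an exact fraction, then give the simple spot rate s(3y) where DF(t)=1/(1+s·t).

1 1/2 9523/10000
2 1 9403/10000
3 3/2 4691/5000
4 2 1853/2000
5 5/2 1831/2000
6 3 8919/10000
7 7/2 8459/10000
8 4 8217/10000
s(3y) = (1/(8919/10000) − 1)/(3) = 1081/26757 ≈ 4.0401%

step 1 [0.5y] swap r/2=477/9523: DF=(1 − 477/9523·(0))/(1+477/9523) = 9523/10000 ≈ 0.952300
step 2 [1y] swap r/2=597/18926: DF=(1 − 597/18926·(0.952300))/(1+597/18926) = 9403/10000 ≈ 0.940300
step 3 [1.5y] bond c/2=3/100: DF=(255781/250000 − 3/100·(0.952300+0.940300))/(1+3/100) = 4691/5000 ≈ 0.938200
step 4 [2y] zero: DF = P = 1853/2000 ≈ 0.926500
step 5 [2.5y] zero: DF = P = 1831/2000 ≈ 0.915500
step 6 [3y] swap r/2=1081/55647: DF=(1 − 1081/55647·(0.952300+0.940300+0.938200+0.926500+0.915500))/(1+1081/55647) = 8919/10000 ≈ 0.891900
step 7 [3.5y] bond c/2=21/800: DF=(4056713/4000000 − 21/800·(0.952300+0.940300+0.938200+0.926500+0.915500+0.891900))/(1+21/800) = 8459/10000 ≈ 0.845900
step 8 [4y] swap r/2=1783/72323: DF=(1 − 1783/72323·(0.952300+0.940300+0.938200+0.926500+0.915500+0.891900+0.845900))/(1+1783/72323) = 8217/10000 ≈ 0.821700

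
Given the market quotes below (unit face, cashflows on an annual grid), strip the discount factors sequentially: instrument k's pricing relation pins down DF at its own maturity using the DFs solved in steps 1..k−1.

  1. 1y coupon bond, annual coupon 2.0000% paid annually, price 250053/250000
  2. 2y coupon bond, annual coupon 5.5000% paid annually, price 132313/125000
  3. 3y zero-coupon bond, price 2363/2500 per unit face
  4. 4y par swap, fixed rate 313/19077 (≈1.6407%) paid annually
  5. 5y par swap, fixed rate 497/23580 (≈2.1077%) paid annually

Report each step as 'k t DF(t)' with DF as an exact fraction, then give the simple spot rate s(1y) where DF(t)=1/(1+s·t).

1 1 4903/5000
2 2 4761/5000
3 3 2363/2500
4 4 4687/5000
5 5 4503/5000
s(1y) = (1/(4903/5000) − 1)/(1) = 97/4903 ≈ 1.9784%

step 1 [1y] bond c/1=1/50: DF=(250053/250000 − 1/50·(0))/(1+1/50) = 4903/5000 ≈ 0.980600
step 2 [2y] bond c/1=11/200: DF=(132313/125000 − 11/200·(0.980600))/(1+11/200) = 4761/5000 ≈ 0.952200
step 3 [3y] zero: DF = P = 2363/2500 ≈ 0.945200
step 4 [4y] swap r/1=313/19077: DF=(1 − 313/19077·(0.980600+0.952200+0.945200))/(1+313/19077) = 4687/5000 ≈ 0.937400
step 5 [5y] swap r/1=497/23580: DF=(1 − 497/23580·(0.980600+0.952200+0.945200+0.937400))/(1+497/23580) = 4503/5000 ≈ 0.900600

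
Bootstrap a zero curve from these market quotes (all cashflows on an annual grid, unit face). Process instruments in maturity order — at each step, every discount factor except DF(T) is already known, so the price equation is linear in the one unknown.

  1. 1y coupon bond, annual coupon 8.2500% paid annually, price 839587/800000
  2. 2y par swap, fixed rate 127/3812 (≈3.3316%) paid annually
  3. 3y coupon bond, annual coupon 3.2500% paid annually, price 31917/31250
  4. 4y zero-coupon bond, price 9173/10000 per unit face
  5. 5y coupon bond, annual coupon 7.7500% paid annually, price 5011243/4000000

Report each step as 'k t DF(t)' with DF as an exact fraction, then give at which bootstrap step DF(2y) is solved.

1 1 1939/2000
2 2 1873/2000
3 3 2323/2500
4 4 9173/10000
5 5 558/625
DF(2y) is solved at step 2

step 1 [1y] bond c/1=33/400: DF=(839587/800000 − 33/400·(0))/(1+33/400) = 1939/2000 ≈ 0.969500
step 2 [2y] swap r/1=127/3812: DF=(1 − 127/3812·(0.969500))/(1+127/3812) = 1873/2000 ≈ 0.936500
step 3 [3y] bond c/1=13/400: DF=(31917/31250 − 13/400·(0.969500+0.936500))/(1+13/400) = 2323/2500 ≈ 0.929200
step 4 [4y] zero: DF = P = 9173/10000 ≈ 0.917300
step 5 [5y] bond c/1=31/400: DF=(5011243/4000000 − 31/400·(0.969500+0.936500+0.929200+0.917300))/(1+31/400) = 558/625 ≈ 0.892800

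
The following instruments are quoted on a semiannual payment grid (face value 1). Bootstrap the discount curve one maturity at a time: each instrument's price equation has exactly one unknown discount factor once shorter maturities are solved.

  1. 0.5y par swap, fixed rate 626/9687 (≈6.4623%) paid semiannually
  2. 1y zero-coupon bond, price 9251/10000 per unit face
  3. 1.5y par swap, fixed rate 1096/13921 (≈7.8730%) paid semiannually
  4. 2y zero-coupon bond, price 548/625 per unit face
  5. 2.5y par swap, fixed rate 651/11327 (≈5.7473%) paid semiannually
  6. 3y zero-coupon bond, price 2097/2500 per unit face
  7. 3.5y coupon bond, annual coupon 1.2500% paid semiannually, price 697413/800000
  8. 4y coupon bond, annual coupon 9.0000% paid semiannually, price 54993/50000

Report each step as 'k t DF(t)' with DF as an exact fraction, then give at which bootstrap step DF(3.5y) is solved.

step 1 [0.5y] swap r/2=313/9687: DF=(1 − 313/9687·(0))/(1+313/9687) = 9687/10000 ≈ 0.968700
step 2 [1y] zero: DF = P = 9251/10000 ≈ 0.925100
step 3 [1.5y] swap r/2=548/13921: DF=(1 − 548/13921·(0.968700+0.925100))/(1+548/13921) = 1113/1250 ≈ 0.890400
step 4 [2y] zero: DF = P = 548/625 ≈ 0.876800
step 5 [2.5y] swap r/2=651/22654: DF=(1 − 651/22654·(0.968700+0.925100+0.890400+0.876800))/(1+651/22654) = 4349/5000 ≈ 0.869800
step 6 [3y] zero: DF = P = 2097/2500 ≈ 0.838800
step 7 [3.5y] bond c/2=1/160: DF=(697413/800000 − 1/160·(0.968700+0.925100+0.890400+0.876800+0.869800+0.838800))/(1+1/160) = 833/1000 ≈ 0.833000
step 8 [4y] bond c/2=9/200: DF=(54993/50000 − 9/200·(0.968700+0.925100+0.890400+0.876800+0.869800+0.838800+0.833000))/(1+9/200) = 3927/5000 ≈ 0.785400

1 1/2 9687/10000
2 1 9251/10000
3 3/2 1113/1250
4 2 548/625
5 5/2 4349/5000
6 3 2097/2500
7 7/2 833/1000
8 4 3927/5000
DF(3.5y) is solved at step 7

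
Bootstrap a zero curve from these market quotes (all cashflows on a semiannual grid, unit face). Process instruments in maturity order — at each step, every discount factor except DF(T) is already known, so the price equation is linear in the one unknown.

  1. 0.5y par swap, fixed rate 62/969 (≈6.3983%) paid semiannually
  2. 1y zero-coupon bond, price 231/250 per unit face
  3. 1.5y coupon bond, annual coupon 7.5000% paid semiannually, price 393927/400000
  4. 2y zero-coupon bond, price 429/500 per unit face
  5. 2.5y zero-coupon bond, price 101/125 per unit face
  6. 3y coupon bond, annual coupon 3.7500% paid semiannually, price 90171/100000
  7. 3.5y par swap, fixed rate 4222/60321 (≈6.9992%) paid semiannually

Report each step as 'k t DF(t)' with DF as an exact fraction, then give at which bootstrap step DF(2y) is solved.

step 1 [0.5y] swap r/2=31/969: DF=(1 − 31/969·(0))/(1+31/969) = 969/1000 ≈ 0.969000
step 2 [1y] zero: DF = P = 231/250 ≈ 0.924000
step 3 [1.5y] bond c/2=3/80: DF=(393927/400000 − 3/80·(0.969000+0.924000))/(1+3/80) = 1101/1250 ≈ 0.880800
step 4 [2y] zero: DF = P = 429/500 ≈ 0.858000
step 5 [2.5y] zero: DF = P = 101/125 ≈ 0.808000
step 6 [3y] bond c/2=3/160: DF=(90171/100000 − 3/160·(0.969000+0.924000+0.880800+0.858000+0.808000))/(1+3/160) = 4017/5000 ≈ 0.803400
step 7 [3.5y] swap r/2=2111/60321: DF=(1 − 2111/60321·(0.969000+0.924000+0.880800+0.858000+0.808000+0.803400))/(1+2111/60321) = 7889/10000 ≈ 0.788900

1 1/2 969/1000
2 1 231/250
3 3/2 1101/1250
4 2 429/500
5 5/2 101/125
6 3 4017/5000
7 7/2 7889/10000
DF(2y) is solved at step 4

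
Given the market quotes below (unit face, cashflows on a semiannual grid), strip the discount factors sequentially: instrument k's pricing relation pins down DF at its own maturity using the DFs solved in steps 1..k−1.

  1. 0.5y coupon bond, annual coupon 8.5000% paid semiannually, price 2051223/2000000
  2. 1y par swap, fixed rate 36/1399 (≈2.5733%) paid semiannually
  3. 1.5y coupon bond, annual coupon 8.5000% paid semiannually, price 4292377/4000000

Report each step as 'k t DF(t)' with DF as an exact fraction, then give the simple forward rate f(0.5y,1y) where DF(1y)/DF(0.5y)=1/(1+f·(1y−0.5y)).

step 1 [0.5y] bond c/2=17/400: DF=(2051223/2000000 − 17/400·(0))/(1+17/400) = 4919/5000 ≈ 0.983800
step 2 [1y] swap r/2=18/1399: DF=(1 − 18/1399·(0.983800))/(1+18/1399) = 2437/2500 ≈ 0.974800
step 3 [1.5y] bond c/2=17/400: DF=(4292377/4000000 − 17/400·(0.983800+0.974800))/(1+17/400) = 1899/2000 ≈ 0.949500

1 1/2 4919/5000
2 1 2437/2500
3 3/2 1899/2000
f(0.5y,1y) = ((4919/5000)/(2437/2500) − 1)/(1/2) = 45/2437 ≈ 1.8465%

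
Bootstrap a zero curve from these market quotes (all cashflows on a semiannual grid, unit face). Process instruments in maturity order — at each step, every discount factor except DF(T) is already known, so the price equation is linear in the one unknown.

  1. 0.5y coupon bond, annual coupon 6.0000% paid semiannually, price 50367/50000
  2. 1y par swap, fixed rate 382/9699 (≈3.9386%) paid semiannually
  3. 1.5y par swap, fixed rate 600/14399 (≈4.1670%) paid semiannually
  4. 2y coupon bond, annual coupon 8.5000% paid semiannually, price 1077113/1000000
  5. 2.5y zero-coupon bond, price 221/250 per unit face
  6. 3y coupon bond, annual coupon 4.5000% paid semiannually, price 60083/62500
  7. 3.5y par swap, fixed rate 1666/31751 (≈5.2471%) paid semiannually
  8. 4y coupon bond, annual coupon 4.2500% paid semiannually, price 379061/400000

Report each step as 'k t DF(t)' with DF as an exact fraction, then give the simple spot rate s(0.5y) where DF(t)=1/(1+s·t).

1 1/2 489/500
2 1 4809/5000
3 3/2 47/50
4 2 4579/5000
5 5/2 221/250
6 3 2093/2500
7 7/2 4167/5000
8 4 3979/5000
s(0.5y) = (1/(489/500) − 1)/(1/2) = 22/489 ≈ 4.4990%

step 1 [0.5y] bond c/2=3/100: DF=(50367/50000 − 3/100·(0))/(1+3/100) = 489/500 ≈ 0.978000
step 2 [1y] swap r/2=191/9699: DF=(1 − 191/9699·(0.978000))/(1+191/9699) = 4809/5000 ≈ 0.961800
step 3 [1.5y] swap r/2=300/14399: DF=(1 − 300/14399·(0.978000+0.961800))/(1+300/14399) = 47/50 ≈ 0.940000
step 4 [2y] bond c/2=17/400: DF=(1077113/1000000 − 17/400·(0.978000+0.961800+0.940000))/(1+17/400) = 4579/5000 ≈ 0.915800
step 5 [2.5y] zero: DF = P = 221/250 ≈ 0.884000
step 6 [3y] bond c/2=9/400: DF=(60083/62500 − 9/400·(0.978000+0.961800+0.940000+0.915800+0.884000))/(1+9/400) = 2093/2500 ≈ 0.837200
step 7 [3.5y] swap r/2=833/31751: DF=(1 − 833/31751·(0.978000+0.961800+0.940000+0.915800+0.884000+0.837200))/(1+833/31751) = 4167/5000 ≈ 0.833400
step 8 [4y] bond c/2=17/800: DF=(379061/400000 − 17/800·(0.978000+0.961800+0.940000+0.915800+0.884000+0.837200+0.833400))/(1+17/800) = 3979/5000 ≈ 0.795800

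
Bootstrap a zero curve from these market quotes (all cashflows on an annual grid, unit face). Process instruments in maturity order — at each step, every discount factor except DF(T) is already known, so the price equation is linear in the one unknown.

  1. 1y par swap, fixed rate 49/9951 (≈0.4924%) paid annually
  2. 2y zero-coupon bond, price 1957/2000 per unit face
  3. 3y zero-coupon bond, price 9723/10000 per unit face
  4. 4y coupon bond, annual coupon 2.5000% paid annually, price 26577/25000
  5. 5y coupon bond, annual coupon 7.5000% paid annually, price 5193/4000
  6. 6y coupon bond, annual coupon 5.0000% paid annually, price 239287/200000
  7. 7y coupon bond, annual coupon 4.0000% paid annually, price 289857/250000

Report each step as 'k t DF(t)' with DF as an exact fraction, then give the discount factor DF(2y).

step 1 [1y] swap r/1=49/9951: DF=(1 − 49/9951·(0))/(1+49/9951) = 9951/10000 ≈ 0.995100
step 2 [2y] zero: DF = P = 1957/2000 ≈ 0.978500
step 3 [3y] zero: DF = P = 9723/10000 ≈ 0.972300
step 4 [4y] bond c/1=1/40: DF=(26577/25000 − 1/40·(0.995100+0.978500+0.972300))/(1+1/40) = 9653/10000 ≈ 0.965300
step 5 [5y] bond c/1=3/40: DF=(5193/4000 − 3/40·(0.995100+0.978500+0.972300+0.965300))/(1+3/40) = 2337/2500 ≈ 0.934800
step 6 [6y] bond c/1=1/20: DF=(239287/200000 − 1/20·(0.995100+0.978500+0.972300+0.965300+0.934800))/(1+1/20) = 9087/10000 ≈ 0.908700
step 7 [7y] bond c/1=1/25: DF=(289857/250000 − 1/25·(0.995100+0.978500+0.972300+0.965300+0.934800+0.908700))/(1+1/25) = 1787/2000 ≈ 0.893500

1 1 9951/10000
2 2 1957/2000
3 3 9723/10000
4 4 9653/10000
5 5 2337/2500
6 6 9087/10000
7 7 1787/2000
DF(2y) = 1957/2000 ≈ 0.978500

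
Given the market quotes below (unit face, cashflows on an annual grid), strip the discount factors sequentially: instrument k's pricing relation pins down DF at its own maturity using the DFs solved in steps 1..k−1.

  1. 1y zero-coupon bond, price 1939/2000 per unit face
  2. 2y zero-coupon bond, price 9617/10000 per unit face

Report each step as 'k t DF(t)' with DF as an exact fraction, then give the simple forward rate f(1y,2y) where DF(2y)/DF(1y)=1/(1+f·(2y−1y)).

step 1 [1y] zero: DF = P = 1939/2000 ≈ 0.969500
step 2 [2y] zero: DF = P = 9617/10000 ≈ 0.961700

1 1 1939/2000
2 2 9617/10000
f(1y,2y) = ((1939/2000)/(9617/10000) − 1)/(1) = 78/9617 ≈ 0.8111%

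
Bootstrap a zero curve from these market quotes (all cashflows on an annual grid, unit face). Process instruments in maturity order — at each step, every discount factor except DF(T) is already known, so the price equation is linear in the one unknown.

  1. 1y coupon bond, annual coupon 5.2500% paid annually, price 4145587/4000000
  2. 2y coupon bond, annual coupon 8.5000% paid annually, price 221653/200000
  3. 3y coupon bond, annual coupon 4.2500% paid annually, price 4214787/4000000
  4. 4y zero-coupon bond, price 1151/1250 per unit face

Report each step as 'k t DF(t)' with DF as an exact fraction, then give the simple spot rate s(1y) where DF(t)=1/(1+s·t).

step 1 [1y] bond c/1=21/400: DF=(4145587/4000000 − 21/400·(0))/(1+21/400) = 9847/10000 ≈ 0.984700
step 2 [2y] bond c/1=17/200: DF=(221653/200000 − 17/200·(0.984700))/(1+17/200) = 9443/10000 ≈ 0.944300
step 3 [3y] bond c/1=17/400: DF=(4214787/4000000 − 17/400·(0.984700+0.944300))/(1+17/400) = 9321/10000 ≈ 0.932100
step 4 [4y] zero: DF = P = 1151/1250 ≈ 0.920800

1 1 9847/10000
2 2 9443/10000
3 3 9321/10000
4 4 1151/1250
s(1y) = (1/(9847/10000) − 1)/(1) = 153/9847 ≈ 1.5538%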